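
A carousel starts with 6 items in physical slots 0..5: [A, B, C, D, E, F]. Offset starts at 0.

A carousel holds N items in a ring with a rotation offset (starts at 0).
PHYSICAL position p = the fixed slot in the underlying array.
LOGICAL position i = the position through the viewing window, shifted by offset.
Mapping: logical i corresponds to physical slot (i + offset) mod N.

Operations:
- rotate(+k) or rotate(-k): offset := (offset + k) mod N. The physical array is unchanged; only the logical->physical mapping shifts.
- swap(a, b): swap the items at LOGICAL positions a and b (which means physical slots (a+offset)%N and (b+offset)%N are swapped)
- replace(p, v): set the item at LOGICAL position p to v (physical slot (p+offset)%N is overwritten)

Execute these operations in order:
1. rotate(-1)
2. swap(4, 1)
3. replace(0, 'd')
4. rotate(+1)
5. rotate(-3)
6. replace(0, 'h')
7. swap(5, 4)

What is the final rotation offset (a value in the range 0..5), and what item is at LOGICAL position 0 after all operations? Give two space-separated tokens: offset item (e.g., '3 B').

After op 1 (rotate(-1)): offset=5, physical=[A,B,C,D,E,F], logical=[F,A,B,C,D,E]
After op 2 (swap(4, 1)): offset=5, physical=[D,B,C,A,E,F], logical=[F,D,B,C,A,E]
After op 3 (replace(0, 'd')): offset=5, physical=[D,B,C,A,E,d], logical=[d,D,B,C,A,E]
After op 4 (rotate(+1)): offset=0, physical=[D,B,C,A,E,d], logical=[D,B,C,A,E,d]
After op 5 (rotate(-3)): offset=3, physical=[D,B,C,A,E,d], logical=[A,E,d,D,B,C]
After op 6 (replace(0, 'h')): offset=3, physical=[D,B,C,h,E,d], logical=[h,E,d,D,B,C]
After op 7 (swap(5, 4)): offset=3, physical=[D,C,B,h,E,d], logical=[h,E,d,D,C,B]

Answer: 3 h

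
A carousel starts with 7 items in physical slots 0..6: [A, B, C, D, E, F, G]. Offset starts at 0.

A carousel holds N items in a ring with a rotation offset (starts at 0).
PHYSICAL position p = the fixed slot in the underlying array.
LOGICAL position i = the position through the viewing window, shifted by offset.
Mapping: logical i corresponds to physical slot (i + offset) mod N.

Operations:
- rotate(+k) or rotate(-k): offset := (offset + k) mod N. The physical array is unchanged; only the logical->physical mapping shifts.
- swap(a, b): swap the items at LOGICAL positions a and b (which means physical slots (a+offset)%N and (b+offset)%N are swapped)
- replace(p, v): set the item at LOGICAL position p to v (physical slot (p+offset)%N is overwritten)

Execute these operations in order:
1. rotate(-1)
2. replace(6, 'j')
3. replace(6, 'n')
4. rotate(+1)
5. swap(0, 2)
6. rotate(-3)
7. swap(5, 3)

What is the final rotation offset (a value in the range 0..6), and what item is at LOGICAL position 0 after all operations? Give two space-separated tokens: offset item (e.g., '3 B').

After op 1 (rotate(-1)): offset=6, physical=[A,B,C,D,E,F,G], logical=[G,A,B,C,D,E,F]
After op 2 (replace(6, 'j')): offset=6, physical=[A,B,C,D,E,j,G], logical=[G,A,B,C,D,E,j]
After op 3 (replace(6, 'n')): offset=6, physical=[A,B,C,D,E,n,G], logical=[G,A,B,C,D,E,n]
After op 4 (rotate(+1)): offset=0, physical=[A,B,C,D,E,n,G], logical=[A,B,C,D,E,n,G]
After op 5 (swap(0, 2)): offset=0, physical=[C,B,A,D,E,n,G], logical=[C,B,A,D,E,n,G]
After op 6 (rotate(-3)): offset=4, physical=[C,B,A,D,E,n,G], logical=[E,n,G,C,B,A,D]
After op 7 (swap(5, 3)): offset=4, physical=[A,B,C,D,E,n,G], logical=[E,n,G,A,B,C,D]

Answer: 4 E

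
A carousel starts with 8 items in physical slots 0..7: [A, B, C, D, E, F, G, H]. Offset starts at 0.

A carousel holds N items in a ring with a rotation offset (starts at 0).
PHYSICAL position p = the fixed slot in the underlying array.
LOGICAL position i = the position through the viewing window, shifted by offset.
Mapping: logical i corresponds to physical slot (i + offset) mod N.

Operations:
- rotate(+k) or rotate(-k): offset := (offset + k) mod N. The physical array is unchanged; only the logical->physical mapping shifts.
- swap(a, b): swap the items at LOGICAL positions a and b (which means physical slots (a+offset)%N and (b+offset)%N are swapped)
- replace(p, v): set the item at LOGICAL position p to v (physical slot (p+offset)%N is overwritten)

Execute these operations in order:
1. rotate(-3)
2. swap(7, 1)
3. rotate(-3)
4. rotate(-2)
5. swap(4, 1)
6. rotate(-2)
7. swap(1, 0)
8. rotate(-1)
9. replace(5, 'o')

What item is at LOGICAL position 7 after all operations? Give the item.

After op 1 (rotate(-3)): offset=5, physical=[A,B,C,D,E,F,G,H], logical=[F,G,H,A,B,C,D,E]
After op 2 (swap(7, 1)): offset=5, physical=[A,B,C,D,G,F,E,H], logical=[F,E,H,A,B,C,D,G]
After op 3 (rotate(-3)): offset=2, physical=[A,B,C,D,G,F,E,H], logical=[C,D,G,F,E,H,A,B]
After op 4 (rotate(-2)): offset=0, physical=[A,B,C,D,G,F,E,H], logical=[A,B,C,D,G,F,E,H]
After op 5 (swap(4, 1)): offset=0, physical=[A,G,C,D,B,F,E,H], logical=[A,G,C,D,B,F,E,H]
After op 6 (rotate(-2)): offset=6, physical=[A,G,C,D,B,F,E,H], logical=[E,H,A,G,C,D,B,F]
After op 7 (swap(1, 0)): offset=6, physical=[A,G,C,D,B,F,H,E], logical=[H,E,A,G,C,D,B,F]
After op 8 (rotate(-1)): offset=5, physical=[A,G,C,D,B,F,H,E], logical=[F,H,E,A,G,C,D,B]
After op 9 (replace(5, 'o')): offset=5, physical=[A,G,o,D,B,F,H,E], logical=[F,H,E,A,G,o,D,B]

Answer: B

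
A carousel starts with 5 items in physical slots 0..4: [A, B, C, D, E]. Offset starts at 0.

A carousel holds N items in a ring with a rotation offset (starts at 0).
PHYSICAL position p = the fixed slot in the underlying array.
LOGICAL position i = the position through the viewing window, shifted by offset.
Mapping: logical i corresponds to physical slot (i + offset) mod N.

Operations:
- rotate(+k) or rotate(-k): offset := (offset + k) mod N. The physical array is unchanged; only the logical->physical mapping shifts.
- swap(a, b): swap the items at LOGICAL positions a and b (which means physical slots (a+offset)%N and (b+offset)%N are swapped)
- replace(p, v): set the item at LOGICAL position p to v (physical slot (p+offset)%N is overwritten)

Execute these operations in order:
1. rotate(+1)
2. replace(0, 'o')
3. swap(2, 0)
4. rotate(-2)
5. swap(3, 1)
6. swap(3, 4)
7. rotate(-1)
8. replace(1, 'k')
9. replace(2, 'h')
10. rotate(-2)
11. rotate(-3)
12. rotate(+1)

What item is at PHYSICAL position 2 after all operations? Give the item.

After op 1 (rotate(+1)): offset=1, physical=[A,B,C,D,E], logical=[B,C,D,E,A]
After op 2 (replace(0, 'o')): offset=1, physical=[A,o,C,D,E], logical=[o,C,D,E,A]
After op 3 (swap(2, 0)): offset=1, physical=[A,D,C,o,E], logical=[D,C,o,E,A]
After op 4 (rotate(-2)): offset=4, physical=[A,D,C,o,E], logical=[E,A,D,C,o]
After op 5 (swap(3, 1)): offset=4, physical=[C,D,A,o,E], logical=[E,C,D,A,o]
After op 6 (swap(3, 4)): offset=4, physical=[C,D,o,A,E], logical=[E,C,D,o,A]
After op 7 (rotate(-1)): offset=3, physical=[C,D,o,A,E], logical=[A,E,C,D,o]
After op 8 (replace(1, 'k')): offset=3, physical=[C,D,o,A,k], logical=[A,k,C,D,o]
After op 9 (replace(2, 'h')): offset=3, physical=[h,D,o,A,k], logical=[A,k,h,D,o]
After op 10 (rotate(-2)): offset=1, physical=[h,D,o,A,k], logical=[D,o,A,k,h]
After op 11 (rotate(-3)): offset=3, physical=[h,D,o,A,k], logical=[A,k,h,D,o]
After op 12 (rotate(+1)): offset=4, physical=[h,D,o,A,k], logical=[k,h,D,o,A]

Answer: o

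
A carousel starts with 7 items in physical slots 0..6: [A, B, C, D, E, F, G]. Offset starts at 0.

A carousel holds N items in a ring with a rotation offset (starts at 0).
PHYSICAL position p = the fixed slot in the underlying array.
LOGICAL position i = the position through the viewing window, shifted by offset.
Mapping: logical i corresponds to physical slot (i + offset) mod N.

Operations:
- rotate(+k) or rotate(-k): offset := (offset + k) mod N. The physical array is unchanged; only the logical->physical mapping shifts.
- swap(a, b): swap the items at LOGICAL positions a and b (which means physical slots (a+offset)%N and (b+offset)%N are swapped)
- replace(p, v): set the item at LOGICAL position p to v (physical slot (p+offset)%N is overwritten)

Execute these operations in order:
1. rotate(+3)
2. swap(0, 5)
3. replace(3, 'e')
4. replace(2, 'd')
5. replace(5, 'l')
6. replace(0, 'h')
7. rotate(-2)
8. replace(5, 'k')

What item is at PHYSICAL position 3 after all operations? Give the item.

After op 1 (rotate(+3)): offset=3, physical=[A,B,C,D,E,F,G], logical=[D,E,F,G,A,B,C]
After op 2 (swap(0, 5)): offset=3, physical=[A,D,C,B,E,F,G], logical=[B,E,F,G,A,D,C]
After op 3 (replace(3, 'e')): offset=3, physical=[A,D,C,B,E,F,e], logical=[B,E,F,e,A,D,C]
After op 4 (replace(2, 'd')): offset=3, physical=[A,D,C,B,E,d,e], logical=[B,E,d,e,A,D,C]
After op 5 (replace(5, 'l')): offset=3, physical=[A,l,C,B,E,d,e], logical=[B,E,d,e,A,l,C]
After op 6 (replace(0, 'h')): offset=3, physical=[A,l,C,h,E,d,e], logical=[h,E,d,e,A,l,C]
After op 7 (rotate(-2)): offset=1, physical=[A,l,C,h,E,d,e], logical=[l,C,h,E,d,e,A]
After op 8 (replace(5, 'k')): offset=1, physical=[A,l,C,h,E,d,k], logical=[l,C,h,E,d,k,A]

Answer: h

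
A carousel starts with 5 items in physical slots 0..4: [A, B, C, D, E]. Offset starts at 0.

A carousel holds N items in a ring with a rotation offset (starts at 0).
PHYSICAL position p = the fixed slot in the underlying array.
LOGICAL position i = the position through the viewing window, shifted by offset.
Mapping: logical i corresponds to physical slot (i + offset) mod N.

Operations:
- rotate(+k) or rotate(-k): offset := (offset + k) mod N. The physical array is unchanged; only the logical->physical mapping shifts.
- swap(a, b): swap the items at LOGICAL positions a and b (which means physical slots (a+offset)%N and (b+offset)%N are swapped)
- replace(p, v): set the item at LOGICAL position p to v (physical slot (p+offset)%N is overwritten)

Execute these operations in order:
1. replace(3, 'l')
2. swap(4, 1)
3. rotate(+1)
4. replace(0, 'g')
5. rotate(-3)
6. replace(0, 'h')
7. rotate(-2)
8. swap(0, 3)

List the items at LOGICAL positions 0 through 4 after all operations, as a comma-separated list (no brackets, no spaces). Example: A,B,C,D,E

After op 1 (replace(3, 'l')): offset=0, physical=[A,B,C,l,E], logical=[A,B,C,l,E]
After op 2 (swap(4, 1)): offset=0, physical=[A,E,C,l,B], logical=[A,E,C,l,B]
After op 3 (rotate(+1)): offset=1, physical=[A,E,C,l,B], logical=[E,C,l,B,A]
After op 4 (replace(0, 'g')): offset=1, physical=[A,g,C,l,B], logical=[g,C,l,B,A]
After op 5 (rotate(-3)): offset=3, physical=[A,g,C,l,B], logical=[l,B,A,g,C]
After op 6 (replace(0, 'h')): offset=3, physical=[A,g,C,h,B], logical=[h,B,A,g,C]
After op 7 (rotate(-2)): offset=1, physical=[A,g,C,h,B], logical=[g,C,h,B,A]
After op 8 (swap(0, 3)): offset=1, physical=[A,B,C,h,g], logical=[B,C,h,g,A]

Answer: B,C,h,g,A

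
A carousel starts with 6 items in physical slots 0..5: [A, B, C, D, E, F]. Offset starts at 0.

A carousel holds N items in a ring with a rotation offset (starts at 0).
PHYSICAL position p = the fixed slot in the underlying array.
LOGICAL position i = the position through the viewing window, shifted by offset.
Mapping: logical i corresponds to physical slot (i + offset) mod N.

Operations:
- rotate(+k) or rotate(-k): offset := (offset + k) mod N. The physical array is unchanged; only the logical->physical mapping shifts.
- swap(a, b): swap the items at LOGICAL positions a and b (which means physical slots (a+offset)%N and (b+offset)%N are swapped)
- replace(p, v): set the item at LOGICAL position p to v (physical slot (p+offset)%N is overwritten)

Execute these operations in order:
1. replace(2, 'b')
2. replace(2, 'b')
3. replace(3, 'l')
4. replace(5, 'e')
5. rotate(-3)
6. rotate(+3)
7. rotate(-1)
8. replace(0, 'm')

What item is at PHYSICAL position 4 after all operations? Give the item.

After op 1 (replace(2, 'b')): offset=0, physical=[A,B,b,D,E,F], logical=[A,B,b,D,E,F]
After op 2 (replace(2, 'b')): offset=0, physical=[A,B,b,D,E,F], logical=[A,B,b,D,E,F]
After op 3 (replace(3, 'l')): offset=0, physical=[A,B,b,l,E,F], logical=[A,B,b,l,E,F]
After op 4 (replace(5, 'e')): offset=0, physical=[A,B,b,l,E,e], logical=[A,B,b,l,E,e]
After op 5 (rotate(-3)): offset=3, physical=[A,B,b,l,E,e], logical=[l,E,e,A,B,b]
After op 6 (rotate(+3)): offset=0, physical=[A,B,b,l,E,e], logical=[A,B,b,l,E,e]
After op 7 (rotate(-1)): offset=5, physical=[A,B,b,l,E,e], logical=[e,A,B,b,l,E]
After op 8 (replace(0, 'm')): offset=5, physical=[A,B,b,l,E,m], logical=[m,A,B,b,l,E]

Answer: E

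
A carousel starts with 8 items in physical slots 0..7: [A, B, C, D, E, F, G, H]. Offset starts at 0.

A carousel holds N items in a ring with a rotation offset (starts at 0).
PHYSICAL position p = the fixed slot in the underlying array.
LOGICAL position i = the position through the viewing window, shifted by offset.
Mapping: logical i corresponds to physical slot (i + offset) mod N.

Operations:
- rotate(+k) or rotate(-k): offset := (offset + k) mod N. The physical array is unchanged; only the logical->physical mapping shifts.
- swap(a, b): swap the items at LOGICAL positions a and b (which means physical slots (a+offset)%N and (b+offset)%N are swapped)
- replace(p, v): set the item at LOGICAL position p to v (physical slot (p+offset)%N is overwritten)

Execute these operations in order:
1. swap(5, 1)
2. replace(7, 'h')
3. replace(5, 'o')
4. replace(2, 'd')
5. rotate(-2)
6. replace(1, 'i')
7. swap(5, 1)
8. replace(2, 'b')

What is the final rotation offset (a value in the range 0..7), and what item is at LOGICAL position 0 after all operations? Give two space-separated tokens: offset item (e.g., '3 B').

Answer: 6 G

Derivation:
After op 1 (swap(5, 1)): offset=0, physical=[A,F,C,D,E,B,G,H], logical=[A,F,C,D,E,B,G,H]
After op 2 (replace(7, 'h')): offset=0, physical=[A,F,C,D,E,B,G,h], logical=[A,F,C,D,E,B,G,h]
After op 3 (replace(5, 'o')): offset=0, physical=[A,F,C,D,E,o,G,h], logical=[A,F,C,D,E,o,G,h]
After op 4 (replace(2, 'd')): offset=0, physical=[A,F,d,D,E,o,G,h], logical=[A,F,d,D,E,o,G,h]
After op 5 (rotate(-2)): offset=6, physical=[A,F,d,D,E,o,G,h], logical=[G,h,A,F,d,D,E,o]
After op 6 (replace(1, 'i')): offset=6, physical=[A,F,d,D,E,o,G,i], logical=[G,i,A,F,d,D,E,o]
After op 7 (swap(5, 1)): offset=6, physical=[A,F,d,i,E,o,G,D], logical=[G,D,A,F,d,i,E,o]
After op 8 (replace(2, 'b')): offset=6, physical=[b,F,d,i,E,o,G,D], logical=[G,D,b,F,d,i,E,o]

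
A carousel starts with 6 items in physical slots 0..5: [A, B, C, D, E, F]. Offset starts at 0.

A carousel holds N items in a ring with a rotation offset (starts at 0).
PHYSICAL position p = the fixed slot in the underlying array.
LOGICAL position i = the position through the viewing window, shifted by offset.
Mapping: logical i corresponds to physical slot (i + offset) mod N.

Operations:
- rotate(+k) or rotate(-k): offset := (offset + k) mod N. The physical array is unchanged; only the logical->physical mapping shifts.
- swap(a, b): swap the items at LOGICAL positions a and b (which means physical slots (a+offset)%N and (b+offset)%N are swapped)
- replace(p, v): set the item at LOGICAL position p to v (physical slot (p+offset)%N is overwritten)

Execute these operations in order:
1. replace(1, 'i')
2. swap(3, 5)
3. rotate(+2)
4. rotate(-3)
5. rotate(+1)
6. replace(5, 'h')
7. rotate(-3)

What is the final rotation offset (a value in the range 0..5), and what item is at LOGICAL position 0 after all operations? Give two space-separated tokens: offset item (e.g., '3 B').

After op 1 (replace(1, 'i')): offset=0, physical=[A,i,C,D,E,F], logical=[A,i,C,D,E,F]
After op 2 (swap(3, 5)): offset=0, physical=[A,i,C,F,E,D], logical=[A,i,C,F,E,D]
After op 3 (rotate(+2)): offset=2, physical=[A,i,C,F,E,D], logical=[C,F,E,D,A,i]
After op 4 (rotate(-3)): offset=5, physical=[A,i,C,F,E,D], logical=[D,A,i,C,F,E]
After op 5 (rotate(+1)): offset=0, physical=[A,i,C,F,E,D], logical=[A,i,C,F,E,D]
After op 6 (replace(5, 'h')): offset=0, physical=[A,i,C,F,E,h], logical=[A,i,C,F,E,h]
After op 7 (rotate(-3)): offset=3, physical=[A,i,C,F,E,h], logical=[F,E,h,A,i,C]

Answer: 3 F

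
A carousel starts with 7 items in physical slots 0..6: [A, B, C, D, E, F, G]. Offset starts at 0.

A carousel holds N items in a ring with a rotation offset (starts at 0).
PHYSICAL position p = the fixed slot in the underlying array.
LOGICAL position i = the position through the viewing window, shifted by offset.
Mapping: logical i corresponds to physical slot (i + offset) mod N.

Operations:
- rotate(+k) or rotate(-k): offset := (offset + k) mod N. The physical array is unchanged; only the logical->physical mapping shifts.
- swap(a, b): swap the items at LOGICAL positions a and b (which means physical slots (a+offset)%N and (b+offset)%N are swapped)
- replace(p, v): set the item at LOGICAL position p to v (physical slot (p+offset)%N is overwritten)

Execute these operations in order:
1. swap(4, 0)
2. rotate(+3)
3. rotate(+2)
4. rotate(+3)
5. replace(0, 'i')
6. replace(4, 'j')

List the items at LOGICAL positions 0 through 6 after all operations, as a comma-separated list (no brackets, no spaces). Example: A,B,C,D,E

After op 1 (swap(4, 0)): offset=0, physical=[E,B,C,D,A,F,G], logical=[E,B,C,D,A,F,G]
After op 2 (rotate(+3)): offset=3, physical=[E,B,C,D,A,F,G], logical=[D,A,F,G,E,B,C]
After op 3 (rotate(+2)): offset=5, physical=[E,B,C,D,A,F,G], logical=[F,G,E,B,C,D,A]
After op 4 (rotate(+3)): offset=1, physical=[E,B,C,D,A,F,G], logical=[B,C,D,A,F,G,E]
After op 5 (replace(0, 'i')): offset=1, physical=[E,i,C,D,A,F,G], logical=[i,C,D,A,F,G,E]
After op 6 (replace(4, 'j')): offset=1, physical=[E,i,C,D,A,j,G], logical=[i,C,D,A,j,G,E]

Answer: i,C,D,A,j,G,E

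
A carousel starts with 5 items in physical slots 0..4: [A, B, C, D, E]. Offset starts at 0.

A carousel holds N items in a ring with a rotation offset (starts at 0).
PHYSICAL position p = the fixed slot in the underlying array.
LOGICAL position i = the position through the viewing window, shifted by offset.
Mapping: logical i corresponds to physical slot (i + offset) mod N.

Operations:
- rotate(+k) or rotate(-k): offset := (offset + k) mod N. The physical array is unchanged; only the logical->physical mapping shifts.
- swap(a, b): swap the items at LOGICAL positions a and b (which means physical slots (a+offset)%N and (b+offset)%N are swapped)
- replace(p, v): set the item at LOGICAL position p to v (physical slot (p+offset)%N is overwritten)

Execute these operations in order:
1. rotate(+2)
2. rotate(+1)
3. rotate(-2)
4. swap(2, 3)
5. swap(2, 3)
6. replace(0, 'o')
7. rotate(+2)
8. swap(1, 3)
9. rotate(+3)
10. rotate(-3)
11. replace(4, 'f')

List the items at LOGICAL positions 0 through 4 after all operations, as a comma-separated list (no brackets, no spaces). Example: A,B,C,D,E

After op 1 (rotate(+2)): offset=2, physical=[A,B,C,D,E], logical=[C,D,E,A,B]
After op 2 (rotate(+1)): offset=3, physical=[A,B,C,D,E], logical=[D,E,A,B,C]
After op 3 (rotate(-2)): offset=1, physical=[A,B,C,D,E], logical=[B,C,D,E,A]
After op 4 (swap(2, 3)): offset=1, physical=[A,B,C,E,D], logical=[B,C,E,D,A]
After op 5 (swap(2, 3)): offset=1, physical=[A,B,C,D,E], logical=[B,C,D,E,A]
After op 6 (replace(0, 'o')): offset=1, physical=[A,o,C,D,E], logical=[o,C,D,E,A]
After op 7 (rotate(+2)): offset=3, physical=[A,o,C,D,E], logical=[D,E,A,o,C]
After op 8 (swap(1, 3)): offset=3, physical=[A,E,C,D,o], logical=[D,o,A,E,C]
After op 9 (rotate(+3)): offset=1, physical=[A,E,C,D,o], logical=[E,C,D,o,A]
After op 10 (rotate(-3)): offset=3, physical=[A,E,C,D,o], logical=[D,o,A,E,C]
After op 11 (replace(4, 'f')): offset=3, physical=[A,E,f,D,o], logical=[D,o,A,E,f]

Answer: D,o,A,E,f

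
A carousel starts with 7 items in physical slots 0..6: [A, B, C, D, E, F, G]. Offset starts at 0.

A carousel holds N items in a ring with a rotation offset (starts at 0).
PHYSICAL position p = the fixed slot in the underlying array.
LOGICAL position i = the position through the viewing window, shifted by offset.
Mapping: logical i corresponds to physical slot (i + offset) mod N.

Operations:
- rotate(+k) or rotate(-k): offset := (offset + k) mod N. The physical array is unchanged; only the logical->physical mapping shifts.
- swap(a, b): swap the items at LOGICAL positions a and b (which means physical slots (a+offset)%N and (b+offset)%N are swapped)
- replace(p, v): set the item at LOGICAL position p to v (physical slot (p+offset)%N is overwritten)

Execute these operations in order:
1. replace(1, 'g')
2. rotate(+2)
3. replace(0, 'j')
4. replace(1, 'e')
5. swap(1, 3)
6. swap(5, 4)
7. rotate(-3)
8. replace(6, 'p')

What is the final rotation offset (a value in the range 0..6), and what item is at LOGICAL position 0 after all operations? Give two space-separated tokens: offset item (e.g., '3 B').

Answer: 6 A

Derivation:
After op 1 (replace(1, 'g')): offset=0, physical=[A,g,C,D,E,F,G], logical=[A,g,C,D,E,F,G]
After op 2 (rotate(+2)): offset=2, physical=[A,g,C,D,E,F,G], logical=[C,D,E,F,G,A,g]
After op 3 (replace(0, 'j')): offset=2, physical=[A,g,j,D,E,F,G], logical=[j,D,E,F,G,A,g]
After op 4 (replace(1, 'e')): offset=2, physical=[A,g,j,e,E,F,G], logical=[j,e,E,F,G,A,g]
After op 5 (swap(1, 3)): offset=2, physical=[A,g,j,F,E,e,G], logical=[j,F,E,e,G,A,g]
After op 6 (swap(5, 4)): offset=2, physical=[G,g,j,F,E,e,A], logical=[j,F,E,e,A,G,g]
After op 7 (rotate(-3)): offset=6, physical=[G,g,j,F,E,e,A], logical=[A,G,g,j,F,E,e]
After op 8 (replace(6, 'p')): offset=6, physical=[G,g,j,F,E,p,A], logical=[A,G,g,j,F,E,p]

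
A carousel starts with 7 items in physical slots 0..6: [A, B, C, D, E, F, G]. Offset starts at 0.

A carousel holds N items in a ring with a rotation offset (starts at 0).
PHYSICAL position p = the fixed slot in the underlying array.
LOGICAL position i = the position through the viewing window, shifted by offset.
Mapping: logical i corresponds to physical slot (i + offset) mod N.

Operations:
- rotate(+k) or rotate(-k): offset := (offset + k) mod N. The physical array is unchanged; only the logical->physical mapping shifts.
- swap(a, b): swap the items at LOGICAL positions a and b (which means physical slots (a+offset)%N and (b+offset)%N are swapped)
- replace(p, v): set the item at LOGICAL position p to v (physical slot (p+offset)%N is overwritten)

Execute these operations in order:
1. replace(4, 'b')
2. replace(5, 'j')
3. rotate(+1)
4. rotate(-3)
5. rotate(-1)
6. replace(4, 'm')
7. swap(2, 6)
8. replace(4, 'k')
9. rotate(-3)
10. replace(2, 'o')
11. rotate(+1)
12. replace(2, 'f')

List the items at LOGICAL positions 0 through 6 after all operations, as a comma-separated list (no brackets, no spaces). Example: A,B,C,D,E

Answer: C,o,f,j,D,A,k

Derivation:
After op 1 (replace(4, 'b')): offset=0, physical=[A,B,C,D,b,F,G], logical=[A,B,C,D,b,F,G]
After op 2 (replace(5, 'j')): offset=0, physical=[A,B,C,D,b,j,G], logical=[A,B,C,D,b,j,G]
After op 3 (rotate(+1)): offset=1, physical=[A,B,C,D,b,j,G], logical=[B,C,D,b,j,G,A]
After op 4 (rotate(-3)): offset=5, physical=[A,B,C,D,b,j,G], logical=[j,G,A,B,C,D,b]
After op 5 (rotate(-1)): offset=4, physical=[A,B,C,D,b,j,G], logical=[b,j,G,A,B,C,D]
After op 6 (replace(4, 'm')): offset=4, physical=[A,m,C,D,b,j,G], logical=[b,j,G,A,m,C,D]
After op 7 (swap(2, 6)): offset=4, physical=[A,m,C,G,b,j,D], logical=[b,j,D,A,m,C,G]
After op 8 (replace(4, 'k')): offset=4, physical=[A,k,C,G,b,j,D], logical=[b,j,D,A,k,C,G]
After op 9 (rotate(-3)): offset=1, physical=[A,k,C,G,b,j,D], logical=[k,C,G,b,j,D,A]
After op 10 (replace(2, 'o')): offset=1, physical=[A,k,C,o,b,j,D], logical=[k,C,o,b,j,D,A]
After op 11 (rotate(+1)): offset=2, physical=[A,k,C,o,b,j,D], logical=[C,o,b,j,D,A,k]
After op 12 (replace(2, 'f')): offset=2, physical=[A,k,C,o,f,j,D], logical=[C,o,f,j,D,A,k]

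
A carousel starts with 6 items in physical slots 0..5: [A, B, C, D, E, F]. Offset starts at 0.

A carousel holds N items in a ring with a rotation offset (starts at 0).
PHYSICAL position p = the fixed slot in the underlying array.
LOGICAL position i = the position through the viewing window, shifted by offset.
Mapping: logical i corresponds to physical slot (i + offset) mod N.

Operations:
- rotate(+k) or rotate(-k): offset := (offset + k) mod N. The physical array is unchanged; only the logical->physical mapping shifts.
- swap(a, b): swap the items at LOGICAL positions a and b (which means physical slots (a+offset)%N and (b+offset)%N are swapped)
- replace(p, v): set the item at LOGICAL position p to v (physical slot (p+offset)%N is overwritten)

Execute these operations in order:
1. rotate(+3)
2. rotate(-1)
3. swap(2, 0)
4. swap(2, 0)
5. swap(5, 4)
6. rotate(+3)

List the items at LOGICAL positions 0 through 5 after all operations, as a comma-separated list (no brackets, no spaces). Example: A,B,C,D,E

Answer: F,B,A,C,D,E

Derivation:
After op 1 (rotate(+3)): offset=3, physical=[A,B,C,D,E,F], logical=[D,E,F,A,B,C]
After op 2 (rotate(-1)): offset=2, physical=[A,B,C,D,E,F], logical=[C,D,E,F,A,B]
After op 3 (swap(2, 0)): offset=2, physical=[A,B,E,D,C,F], logical=[E,D,C,F,A,B]
After op 4 (swap(2, 0)): offset=2, physical=[A,B,C,D,E,F], logical=[C,D,E,F,A,B]
After op 5 (swap(5, 4)): offset=2, physical=[B,A,C,D,E,F], logical=[C,D,E,F,B,A]
After op 6 (rotate(+3)): offset=5, physical=[B,A,C,D,E,F], logical=[F,B,A,C,D,E]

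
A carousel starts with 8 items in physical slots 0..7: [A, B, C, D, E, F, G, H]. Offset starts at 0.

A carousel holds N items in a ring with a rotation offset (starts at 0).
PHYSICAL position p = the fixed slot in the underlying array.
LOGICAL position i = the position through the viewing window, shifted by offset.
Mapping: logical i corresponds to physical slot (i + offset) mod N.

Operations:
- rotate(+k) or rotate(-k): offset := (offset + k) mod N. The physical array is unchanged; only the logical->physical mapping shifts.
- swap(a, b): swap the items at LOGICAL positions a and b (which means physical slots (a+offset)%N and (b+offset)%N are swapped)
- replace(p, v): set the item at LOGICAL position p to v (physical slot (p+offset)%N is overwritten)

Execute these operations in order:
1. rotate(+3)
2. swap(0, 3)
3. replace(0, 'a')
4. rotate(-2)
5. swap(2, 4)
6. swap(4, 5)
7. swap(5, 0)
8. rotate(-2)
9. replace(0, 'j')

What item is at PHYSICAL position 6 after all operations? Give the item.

After op 1 (rotate(+3)): offset=3, physical=[A,B,C,D,E,F,G,H], logical=[D,E,F,G,H,A,B,C]
After op 2 (swap(0, 3)): offset=3, physical=[A,B,C,G,E,F,D,H], logical=[G,E,F,D,H,A,B,C]
After op 3 (replace(0, 'a')): offset=3, physical=[A,B,C,a,E,F,D,H], logical=[a,E,F,D,H,A,B,C]
After op 4 (rotate(-2)): offset=1, physical=[A,B,C,a,E,F,D,H], logical=[B,C,a,E,F,D,H,A]
After op 5 (swap(2, 4)): offset=1, physical=[A,B,C,F,E,a,D,H], logical=[B,C,F,E,a,D,H,A]
After op 6 (swap(4, 5)): offset=1, physical=[A,B,C,F,E,D,a,H], logical=[B,C,F,E,D,a,H,A]
After op 7 (swap(5, 0)): offset=1, physical=[A,a,C,F,E,D,B,H], logical=[a,C,F,E,D,B,H,A]
After op 8 (rotate(-2)): offset=7, physical=[A,a,C,F,E,D,B,H], logical=[H,A,a,C,F,E,D,B]
After op 9 (replace(0, 'j')): offset=7, physical=[A,a,C,F,E,D,B,j], logical=[j,A,a,C,F,E,D,B]

Answer: B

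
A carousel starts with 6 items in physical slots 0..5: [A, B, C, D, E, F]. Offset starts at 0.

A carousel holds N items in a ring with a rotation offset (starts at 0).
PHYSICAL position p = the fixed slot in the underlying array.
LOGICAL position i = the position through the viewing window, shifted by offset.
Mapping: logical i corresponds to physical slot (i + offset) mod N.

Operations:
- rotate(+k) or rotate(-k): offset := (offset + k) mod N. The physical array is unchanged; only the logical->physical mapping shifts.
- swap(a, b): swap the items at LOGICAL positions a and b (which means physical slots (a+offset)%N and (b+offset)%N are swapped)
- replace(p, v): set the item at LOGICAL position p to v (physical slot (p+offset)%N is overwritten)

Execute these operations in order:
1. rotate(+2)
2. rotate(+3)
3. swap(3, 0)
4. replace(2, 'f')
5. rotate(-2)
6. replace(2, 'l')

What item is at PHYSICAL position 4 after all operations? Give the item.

Answer: E

Derivation:
After op 1 (rotate(+2)): offset=2, physical=[A,B,C,D,E,F], logical=[C,D,E,F,A,B]
After op 2 (rotate(+3)): offset=5, physical=[A,B,C,D,E,F], logical=[F,A,B,C,D,E]
After op 3 (swap(3, 0)): offset=5, physical=[A,B,F,D,E,C], logical=[C,A,B,F,D,E]
After op 4 (replace(2, 'f')): offset=5, physical=[A,f,F,D,E,C], logical=[C,A,f,F,D,E]
After op 5 (rotate(-2)): offset=3, physical=[A,f,F,D,E,C], logical=[D,E,C,A,f,F]
After op 6 (replace(2, 'l')): offset=3, physical=[A,f,F,D,E,l], logical=[D,E,l,A,f,F]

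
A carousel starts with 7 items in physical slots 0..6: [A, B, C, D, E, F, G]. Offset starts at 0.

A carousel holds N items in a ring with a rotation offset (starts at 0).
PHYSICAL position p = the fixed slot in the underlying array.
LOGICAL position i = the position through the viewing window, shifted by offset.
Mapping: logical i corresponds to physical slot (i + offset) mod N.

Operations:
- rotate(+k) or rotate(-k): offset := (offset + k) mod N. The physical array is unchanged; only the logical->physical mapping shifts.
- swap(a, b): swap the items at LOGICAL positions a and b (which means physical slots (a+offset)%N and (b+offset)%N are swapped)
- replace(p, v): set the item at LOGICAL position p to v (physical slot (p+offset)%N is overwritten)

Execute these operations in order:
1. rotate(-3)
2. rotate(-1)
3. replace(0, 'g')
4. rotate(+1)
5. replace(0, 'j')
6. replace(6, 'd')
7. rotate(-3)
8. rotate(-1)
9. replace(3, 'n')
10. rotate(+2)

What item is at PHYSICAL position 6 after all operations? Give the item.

Answer: G

Derivation:
After op 1 (rotate(-3)): offset=4, physical=[A,B,C,D,E,F,G], logical=[E,F,G,A,B,C,D]
After op 2 (rotate(-1)): offset=3, physical=[A,B,C,D,E,F,G], logical=[D,E,F,G,A,B,C]
After op 3 (replace(0, 'g')): offset=3, physical=[A,B,C,g,E,F,G], logical=[g,E,F,G,A,B,C]
After op 4 (rotate(+1)): offset=4, physical=[A,B,C,g,E,F,G], logical=[E,F,G,A,B,C,g]
After op 5 (replace(0, 'j')): offset=4, physical=[A,B,C,g,j,F,G], logical=[j,F,G,A,B,C,g]
After op 6 (replace(6, 'd')): offset=4, physical=[A,B,C,d,j,F,G], logical=[j,F,G,A,B,C,d]
After op 7 (rotate(-3)): offset=1, physical=[A,B,C,d,j,F,G], logical=[B,C,d,j,F,G,A]
After op 8 (rotate(-1)): offset=0, physical=[A,B,C,d,j,F,G], logical=[A,B,C,d,j,F,G]
After op 9 (replace(3, 'n')): offset=0, physical=[A,B,C,n,j,F,G], logical=[A,B,C,n,j,F,G]
After op 10 (rotate(+2)): offset=2, physical=[A,B,C,n,j,F,G], logical=[C,n,j,F,G,A,B]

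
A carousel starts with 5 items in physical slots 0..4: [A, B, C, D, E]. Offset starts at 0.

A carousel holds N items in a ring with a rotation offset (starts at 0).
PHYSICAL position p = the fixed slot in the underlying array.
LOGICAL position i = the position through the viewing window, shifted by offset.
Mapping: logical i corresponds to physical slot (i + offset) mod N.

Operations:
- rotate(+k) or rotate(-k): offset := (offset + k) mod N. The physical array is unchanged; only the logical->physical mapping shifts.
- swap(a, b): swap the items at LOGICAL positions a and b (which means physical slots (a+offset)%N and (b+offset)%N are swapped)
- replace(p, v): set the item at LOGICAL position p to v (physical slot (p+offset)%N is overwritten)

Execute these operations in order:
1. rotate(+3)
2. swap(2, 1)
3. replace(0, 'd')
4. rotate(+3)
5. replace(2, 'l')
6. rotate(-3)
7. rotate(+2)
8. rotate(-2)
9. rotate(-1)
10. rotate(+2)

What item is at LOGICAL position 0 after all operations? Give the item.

Answer: A

Derivation:
After op 1 (rotate(+3)): offset=3, physical=[A,B,C,D,E], logical=[D,E,A,B,C]
After op 2 (swap(2, 1)): offset=3, physical=[E,B,C,D,A], logical=[D,A,E,B,C]
After op 3 (replace(0, 'd')): offset=3, physical=[E,B,C,d,A], logical=[d,A,E,B,C]
After op 4 (rotate(+3)): offset=1, physical=[E,B,C,d,A], logical=[B,C,d,A,E]
After op 5 (replace(2, 'l')): offset=1, physical=[E,B,C,l,A], logical=[B,C,l,A,E]
After op 6 (rotate(-3)): offset=3, physical=[E,B,C,l,A], logical=[l,A,E,B,C]
After op 7 (rotate(+2)): offset=0, physical=[E,B,C,l,A], logical=[E,B,C,l,A]
After op 8 (rotate(-2)): offset=3, physical=[E,B,C,l,A], logical=[l,A,E,B,C]
After op 9 (rotate(-1)): offset=2, physical=[E,B,C,l,A], logical=[C,l,A,E,B]
After op 10 (rotate(+2)): offset=4, physical=[E,B,C,l,A], logical=[A,E,B,C,l]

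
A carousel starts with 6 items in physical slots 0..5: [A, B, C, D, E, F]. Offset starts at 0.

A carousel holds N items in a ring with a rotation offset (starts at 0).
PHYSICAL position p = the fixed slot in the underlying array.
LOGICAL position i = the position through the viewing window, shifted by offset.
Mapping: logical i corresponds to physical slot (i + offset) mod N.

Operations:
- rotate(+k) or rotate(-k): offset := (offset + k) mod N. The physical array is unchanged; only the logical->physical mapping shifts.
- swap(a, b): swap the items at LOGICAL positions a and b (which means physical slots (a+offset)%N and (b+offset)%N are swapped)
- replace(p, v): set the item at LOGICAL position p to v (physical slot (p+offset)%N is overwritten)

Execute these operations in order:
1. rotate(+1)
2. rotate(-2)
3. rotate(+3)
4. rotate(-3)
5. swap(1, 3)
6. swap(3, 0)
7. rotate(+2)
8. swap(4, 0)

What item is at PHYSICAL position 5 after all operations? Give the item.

After op 1 (rotate(+1)): offset=1, physical=[A,B,C,D,E,F], logical=[B,C,D,E,F,A]
After op 2 (rotate(-2)): offset=5, physical=[A,B,C,D,E,F], logical=[F,A,B,C,D,E]
After op 3 (rotate(+3)): offset=2, physical=[A,B,C,D,E,F], logical=[C,D,E,F,A,B]
After op 4 (rotate(-3)): offset=5, physical=[A,B,C,D,E,F], logical=[F,A,B,C,D,E]
After op 5 (swap(1, 3)): offset=5, physical=[C,B,A,D,E,F], logical=[F,C,B,A,D,E]
After op 6 (swap(3, 0)): offset=5, physical=[C,B,F,D,E,A], logical=[A,C,B,F,D,E]
After op 7 (rotate(+2)): offset=1, physical=[C,B,F,D,E,A], logical=[B,F,D,E,A,C]
After op 8 (swap(4, 0)): offset=1, physical=[C,A,F,D,E,B], logical=[A,F,D,E,B,C]

Answer: B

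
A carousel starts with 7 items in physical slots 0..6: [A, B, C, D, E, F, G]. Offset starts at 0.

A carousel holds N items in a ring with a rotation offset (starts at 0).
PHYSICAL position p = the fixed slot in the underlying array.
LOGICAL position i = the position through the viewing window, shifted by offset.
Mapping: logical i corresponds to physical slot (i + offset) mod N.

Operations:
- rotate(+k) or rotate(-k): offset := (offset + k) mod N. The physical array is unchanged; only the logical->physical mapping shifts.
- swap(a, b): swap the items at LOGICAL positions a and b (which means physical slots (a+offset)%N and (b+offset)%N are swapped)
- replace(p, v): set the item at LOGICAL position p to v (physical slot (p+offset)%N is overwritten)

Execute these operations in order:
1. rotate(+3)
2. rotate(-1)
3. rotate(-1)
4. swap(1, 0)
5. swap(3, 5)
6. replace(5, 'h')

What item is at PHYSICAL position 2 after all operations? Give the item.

After op 1 (rotate(+3)): offset=3, physical=[A,B,C,D,E,F,G], logical=[D,E,F,G,A,B,C]
After op 2 (rotate(-1)): offset=2, physical=[A,B,C,D,E,F,G], logical=[C,D,E,F,G,A,B]
After op 3 (rotate(-1)): offset=1, physical=[A,B,C,D,E,F,G], logical=[B,C,D,E,F,G,A]
After op 4 (swap(1, 0)): offset=1, physical=[A,C,B,D,E,F,G], logical=[C,B,D,E,F,G,A]
After op 5 (swap(3, 5)): offset=1, physical=[A,C,B,D,G,F,E], logical=[C,B,D,G,F,E,A]
After op 6 (replace(5, 'h')): offset=1, physical=[A,C,B,D,G,F,h], logical=[C,B,D,G,F,h,A]

Answer: B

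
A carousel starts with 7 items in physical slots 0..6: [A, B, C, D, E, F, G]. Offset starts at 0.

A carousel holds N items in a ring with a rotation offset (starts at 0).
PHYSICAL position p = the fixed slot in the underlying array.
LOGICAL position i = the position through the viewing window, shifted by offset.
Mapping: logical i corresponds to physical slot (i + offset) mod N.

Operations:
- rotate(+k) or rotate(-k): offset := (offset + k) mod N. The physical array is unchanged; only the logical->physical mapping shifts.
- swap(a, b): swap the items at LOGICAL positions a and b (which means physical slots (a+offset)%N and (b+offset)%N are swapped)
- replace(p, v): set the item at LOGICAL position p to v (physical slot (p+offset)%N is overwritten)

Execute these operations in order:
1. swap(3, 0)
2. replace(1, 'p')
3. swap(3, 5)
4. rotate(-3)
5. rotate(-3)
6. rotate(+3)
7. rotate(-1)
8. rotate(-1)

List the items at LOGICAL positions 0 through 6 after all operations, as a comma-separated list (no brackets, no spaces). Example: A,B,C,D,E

After op 1 (swap(3, 0)): offset=0, physical=[D,B,C,A,E,F,G], logical=[D,B,C,A,E,F,G]
After op 2 (replace(1, 'p')): offset=0, physical=[D,p,C,A,E,F,G], logical=[D,p,C,A,E,F,G]
After op 3 (swap(3, 5)): offset=0, physical=[D,p,C,F,E,A,G], logical=[D,p,C,F,E,A,G]
After op 4 (rotate(-3)): offset=4, physical=[D,p,C,F,E,A,G], logical=[E,A,G,D,p,C,F]
After op 5 (rotate(-3)): offset=1, physical=[D,p,C,F,E,A,G], logical=[p,C,F,E,A,G,D]
After op 6 (rotate(+3)): offset=4, physical=[D,p,C,F,E,A,G], logical=[E,A,G,D,p,C,F]
After op 7 (rotate(-1)): offset=3, physical=[D,p,C,F,E,A,G], logical=[F,E,A,G,D,p,C]
After op 8 (rotate(-1)): offset=2, physical=[D,p,C,F,E,A,G], logical=[C,F,E,A,G,D,p]

Answer: C,F,E,A,G,D,p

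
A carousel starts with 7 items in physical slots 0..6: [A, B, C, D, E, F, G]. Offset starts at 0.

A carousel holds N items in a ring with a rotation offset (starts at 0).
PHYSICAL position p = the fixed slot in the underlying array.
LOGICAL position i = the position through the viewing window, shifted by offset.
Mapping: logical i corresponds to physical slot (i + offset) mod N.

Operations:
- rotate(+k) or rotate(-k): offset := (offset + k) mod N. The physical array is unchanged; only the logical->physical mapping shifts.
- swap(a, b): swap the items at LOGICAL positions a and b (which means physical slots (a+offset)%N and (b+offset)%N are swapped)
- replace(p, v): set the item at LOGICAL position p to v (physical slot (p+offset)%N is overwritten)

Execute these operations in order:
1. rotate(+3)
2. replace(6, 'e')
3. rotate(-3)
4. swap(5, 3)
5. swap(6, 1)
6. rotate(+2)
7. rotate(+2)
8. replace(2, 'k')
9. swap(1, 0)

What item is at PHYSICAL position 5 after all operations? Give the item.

Answer: E

Derivation:
After op 1 (rotate(+3)): offset=3, physical=[A,B,C,D,E,F,G], logical=[D,E,F,G,A,B,C]
After op 2 (replace(6, 'e')): offset=3, physical=[A,B,e,D,E,F,G], logical=[D,E,F,G,A,B,e]
After op 3 (rotate(-3)): offset=0, physical=[A,B,e,D,E,F,G], logical=[A,B,e,D,E,F,G]
After op 4 (swap(5, 3)): offset=0, physical=[A,B,e,F,E,D,G], logical=[A,B,e,F,E,D,G]
After op 5 (swap(6, 1)): offset=0, physical=[A,G,e,F,E,D,B], logical=[A,G,e,F,E,D,B]
After op 6 (rotate(+2)): offset=2, physical=[A,G,e,F,E,D,B], logical=[e,F,E,D,B,A,G]
After op 7 (rotate(+2)): offset=4, physical=[A,G,e,F,E,D,B], logical=[E,D,B,A,G,e,F]
After op 8 (replace(2, 'k')): offset=4, physical=[A,G,e,F,E,D,k], logical=[E,D,k,A,G,e,F]
After op 9 (swap(1, 0)): offset=4, physical=[A,G,e,F,D,E,k], logical=[D,E,k,A,G,e,F]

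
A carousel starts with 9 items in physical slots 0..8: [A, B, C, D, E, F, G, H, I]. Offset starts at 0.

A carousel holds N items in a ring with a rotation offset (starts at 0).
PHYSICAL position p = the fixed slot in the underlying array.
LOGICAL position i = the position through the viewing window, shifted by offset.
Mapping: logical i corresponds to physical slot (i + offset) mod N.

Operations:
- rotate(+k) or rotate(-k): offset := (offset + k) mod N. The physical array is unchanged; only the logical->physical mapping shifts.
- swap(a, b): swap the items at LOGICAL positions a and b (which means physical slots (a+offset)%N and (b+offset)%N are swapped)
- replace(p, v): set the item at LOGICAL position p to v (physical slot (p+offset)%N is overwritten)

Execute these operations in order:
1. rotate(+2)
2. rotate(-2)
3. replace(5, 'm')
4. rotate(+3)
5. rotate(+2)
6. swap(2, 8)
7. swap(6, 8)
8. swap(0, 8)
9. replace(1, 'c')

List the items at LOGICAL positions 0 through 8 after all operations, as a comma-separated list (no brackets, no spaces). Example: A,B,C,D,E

After op 1 (rotate(+2)): offset=2, physical=[A,B,C,D,E,F,G,H,I], logical=[C,D,E,F,G,H,I,A,B]
After op 2 (rotate(-2)): offset=0, physical=[A,B,C,D,E,F,G,H,I], logical=[A,B,C,D,E,F,G,H,I]
After op 3 (replace(5, 'm')): offset=0, physical=[A,B,C,D,E,m,G,H,I], logical=[A,B,C,D,E,m,G,H,I]
After op 4 (rotate(+3)): offset=3, physical=[A,B,C,D,E,m,G,H,I], logical=[D,E,m,G,H,I,A,B,C]
After op 5 (rotate(+2)): offset=5, physical=[A,B,C,D,E,m,G,H,I], logical=[m,G,H,I,A,B,C,D,E]
After op 6 (swap(2, 8)): offset=5, physical=[A,B,C,D,H,m,G,E,I], logical=[m,G,E,I,A,B,C,D,H]
After op 7 (swap(6, 8)): offset=5, physical=[A,B,H,D,C,m,G,E,I], logical=[m,G,E,I,A,B,H,D,C]
After op 8 (swap(0, 8)): offset=5, physical=[A,B,H,D,m,C,G,E,I], logical=[C,G,E,I,A,B,H,D,m]
After op 9 (replace(1, 'c')): offset=5, physical=[A,B,H,D,m,C,c,E,I], logical=[C,c,E,I,A,B,H,D,m]

Answer: C,c,E,I,A,B,H,D,m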